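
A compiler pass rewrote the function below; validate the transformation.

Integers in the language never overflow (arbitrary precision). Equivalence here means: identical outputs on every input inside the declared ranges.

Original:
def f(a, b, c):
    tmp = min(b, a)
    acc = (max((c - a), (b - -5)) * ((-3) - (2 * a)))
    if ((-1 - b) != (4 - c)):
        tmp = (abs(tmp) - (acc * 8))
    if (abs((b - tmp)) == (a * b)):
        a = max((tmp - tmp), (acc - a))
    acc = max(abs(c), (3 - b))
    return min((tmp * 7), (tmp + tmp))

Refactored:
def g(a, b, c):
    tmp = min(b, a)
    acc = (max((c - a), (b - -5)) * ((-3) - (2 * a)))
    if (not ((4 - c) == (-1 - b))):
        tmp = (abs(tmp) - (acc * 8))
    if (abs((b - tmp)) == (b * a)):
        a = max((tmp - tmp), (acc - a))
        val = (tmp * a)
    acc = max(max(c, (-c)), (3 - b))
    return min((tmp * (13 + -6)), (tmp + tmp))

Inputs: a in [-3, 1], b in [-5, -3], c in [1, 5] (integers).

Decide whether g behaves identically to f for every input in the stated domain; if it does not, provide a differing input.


Although statement counts differ, comparison usage differs, arithmetic usage differs, min/max/abs usage differs, local variable names differ, boolean connective usage differs, constant usage differs, 75/75 inputs agree.
verdict: equivalent


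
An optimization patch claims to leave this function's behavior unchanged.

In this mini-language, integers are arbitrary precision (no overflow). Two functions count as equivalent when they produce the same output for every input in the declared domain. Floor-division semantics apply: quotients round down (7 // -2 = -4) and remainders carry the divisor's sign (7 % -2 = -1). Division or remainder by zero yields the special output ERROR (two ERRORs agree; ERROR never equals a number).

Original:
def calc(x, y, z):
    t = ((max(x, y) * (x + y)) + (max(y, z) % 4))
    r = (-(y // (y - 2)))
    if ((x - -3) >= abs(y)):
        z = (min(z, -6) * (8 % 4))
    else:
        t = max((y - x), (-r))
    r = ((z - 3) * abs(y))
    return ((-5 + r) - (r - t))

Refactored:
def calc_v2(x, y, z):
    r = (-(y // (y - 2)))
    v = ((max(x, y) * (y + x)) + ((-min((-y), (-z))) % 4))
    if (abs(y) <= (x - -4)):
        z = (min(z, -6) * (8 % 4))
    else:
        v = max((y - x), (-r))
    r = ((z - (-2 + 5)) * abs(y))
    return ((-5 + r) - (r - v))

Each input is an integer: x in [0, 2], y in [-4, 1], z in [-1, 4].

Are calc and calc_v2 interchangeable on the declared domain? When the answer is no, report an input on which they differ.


Run the pair on x=0, y=-4, z=-1.
calc: t = 3; r = 0; ((x - -3) >= abs(y)) -> false; t = 0; r = -16; return -5
calc_v2: r = 0; v = 3; (abs(y) <= (x - -4)) -> true; z = 0; r = -12; return -2
-5 vs -2 — the two versions disagree here.
verdict: not equivalent; witness: x=0, y=-4, z=-1


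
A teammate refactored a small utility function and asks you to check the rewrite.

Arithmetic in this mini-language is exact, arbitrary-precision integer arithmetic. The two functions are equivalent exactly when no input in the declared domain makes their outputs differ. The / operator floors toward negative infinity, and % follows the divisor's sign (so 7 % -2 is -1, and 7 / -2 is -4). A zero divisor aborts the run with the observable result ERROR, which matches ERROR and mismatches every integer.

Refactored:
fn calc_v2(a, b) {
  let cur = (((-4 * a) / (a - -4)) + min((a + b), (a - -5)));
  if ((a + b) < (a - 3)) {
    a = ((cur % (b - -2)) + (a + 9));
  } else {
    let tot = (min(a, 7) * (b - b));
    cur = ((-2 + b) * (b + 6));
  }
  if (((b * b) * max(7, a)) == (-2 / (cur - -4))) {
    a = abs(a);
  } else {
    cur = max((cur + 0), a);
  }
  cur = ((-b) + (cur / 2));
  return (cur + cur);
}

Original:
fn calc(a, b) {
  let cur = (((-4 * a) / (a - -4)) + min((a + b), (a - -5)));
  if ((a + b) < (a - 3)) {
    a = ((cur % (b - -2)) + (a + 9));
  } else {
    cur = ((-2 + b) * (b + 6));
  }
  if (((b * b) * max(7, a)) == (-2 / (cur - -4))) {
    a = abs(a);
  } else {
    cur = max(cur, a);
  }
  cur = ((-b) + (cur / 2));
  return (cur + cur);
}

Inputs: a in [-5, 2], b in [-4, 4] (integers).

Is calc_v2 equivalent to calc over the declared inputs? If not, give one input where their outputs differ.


Beyond behavior-preserving changes, the revision adds an assignment to `tot` whose value nothing reads.
Tracing a=-5, b=-1: calc: cur=-26, then ((a + b) < (a - 3)) is false, then cur=-15, then (((b * b) * max(7, a)) == (-2 / (cur - -4))) is false, then cur=-5, then cur=-2, then returns -4 | calc_v2: cur=-26, then ((a + b) < (a - 3)) is false, then tot=0, then cur=-15, then (((b * b) * max(7, a)) == (-2 / (cur - -4))) is false, then cur=-5, then cur=-2, then returns -4 — matching result -4.
An exhaustive pass over the 72 declared inputs shows identical outputs.
verdict: equivalent


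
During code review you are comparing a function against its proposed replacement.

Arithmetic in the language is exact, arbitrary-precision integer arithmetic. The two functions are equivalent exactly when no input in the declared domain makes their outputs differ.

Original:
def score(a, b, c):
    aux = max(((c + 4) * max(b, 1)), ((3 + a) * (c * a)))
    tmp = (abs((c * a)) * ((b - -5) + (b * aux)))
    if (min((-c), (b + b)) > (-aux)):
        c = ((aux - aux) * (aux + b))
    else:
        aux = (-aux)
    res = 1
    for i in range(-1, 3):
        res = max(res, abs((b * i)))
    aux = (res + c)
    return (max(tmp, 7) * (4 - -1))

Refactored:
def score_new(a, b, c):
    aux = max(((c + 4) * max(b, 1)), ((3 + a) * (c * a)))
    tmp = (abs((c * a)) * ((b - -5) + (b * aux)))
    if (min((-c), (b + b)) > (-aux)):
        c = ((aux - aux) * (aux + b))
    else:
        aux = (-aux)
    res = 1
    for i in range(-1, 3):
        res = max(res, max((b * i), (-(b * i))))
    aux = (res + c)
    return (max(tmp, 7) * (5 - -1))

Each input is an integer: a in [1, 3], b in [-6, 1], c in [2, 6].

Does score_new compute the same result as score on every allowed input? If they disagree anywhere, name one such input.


Run the pair on a=1, b=-6, c=2.
score: aux := 8 | tmp := -98 | (min((-c), (b + b)) > (-aux)): false | aux := -8 | res := 1 | iter i=-1: | res := 6 | iter i=0: | res := 6 | iter i=1: | res := 6 | iter i=2: | res := 12 | aux := 14 | result 35
score_new: aux := 8 | tmp := -98 | (min((-c), (b + b)) > (-aux)): false | aux := -8 | res := 1 | iter i=-1: | res := 6 | iter i=0: | res := 6 | iter i=1: | res := 6 | iter i=2: | res := 12 | aux := 14 | result 42
35 != 42, so the rewrite changes behavior.
verdict: not equivalent; witness: a=1, b=-6, c=2


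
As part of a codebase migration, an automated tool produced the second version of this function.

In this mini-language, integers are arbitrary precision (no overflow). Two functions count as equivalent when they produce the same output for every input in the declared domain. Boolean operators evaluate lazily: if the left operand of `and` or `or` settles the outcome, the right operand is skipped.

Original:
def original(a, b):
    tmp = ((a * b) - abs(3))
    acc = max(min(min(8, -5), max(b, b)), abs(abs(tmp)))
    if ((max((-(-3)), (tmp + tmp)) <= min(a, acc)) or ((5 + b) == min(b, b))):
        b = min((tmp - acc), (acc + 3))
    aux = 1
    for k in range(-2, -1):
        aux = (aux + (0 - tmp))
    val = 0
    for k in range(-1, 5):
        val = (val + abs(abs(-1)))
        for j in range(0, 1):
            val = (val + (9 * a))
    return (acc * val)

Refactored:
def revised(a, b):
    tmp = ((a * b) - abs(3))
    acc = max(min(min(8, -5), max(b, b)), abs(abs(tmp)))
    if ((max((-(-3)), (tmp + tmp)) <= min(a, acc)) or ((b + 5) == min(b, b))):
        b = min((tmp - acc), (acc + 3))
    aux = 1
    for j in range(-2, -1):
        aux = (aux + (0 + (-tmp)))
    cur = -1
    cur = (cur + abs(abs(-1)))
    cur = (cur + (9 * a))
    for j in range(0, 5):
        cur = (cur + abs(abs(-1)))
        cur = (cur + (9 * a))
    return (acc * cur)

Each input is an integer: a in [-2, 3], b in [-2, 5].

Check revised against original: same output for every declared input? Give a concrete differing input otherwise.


Evaluate both at a=-2, b=-2.
original: tmp becomes 1; next acc becomes 1; next ((max((-(-3)), (tmp + tmp)) <= min(a, acc)) or ((5 + b) == min(b, b))) evaluates to false; next aux becomes 1; next at k=-2:; next aux becomes 0; next val becomes 0; next at k=-1:; next val becomes 1; next at j=0:; next val becomes -17; next at k=0:; next val becomes -16; next at j=0:; next val becomes -34; next at k=1:; next val becomes -33; next at j=0:; next val becomes -51; next at k=2:; next val becomes -50; next at j=0:; next val becomes -68; next at k=3:; next val becomes -67; next at j=0:; next val becomes -85; next at k=4:; next val becomes -84; next at j=0:; next val becomes -102; next final value -102
revised: tmp becomes 1; next acc becomes 1; next ((max((-(-3)), (tmp + tmp)) <= min(a, acc)) or ((b + 5) == min(b, b))) evaluates to false; next aux becomes 1; next at j=-2:; next aux becomes 0; next cur becomes -1; next cur becomes 0; next cur becomes -18; next at j=0:; next cur becomes -17; next cur becomes -35; next at j=1:; next cur becomes -34; next cur becomes -52; next at j=2:; next cur becomes -51; next cur becomes -69; next at j=3:; next cur becomes -68; next cur becomes -86; next at j=4:; next cur becomes -85; next cur becomes -103; next final value -103
-102 vs -103 — the two versions disagree here.
verdict: not equivalent; witness: a=-2, b=-2


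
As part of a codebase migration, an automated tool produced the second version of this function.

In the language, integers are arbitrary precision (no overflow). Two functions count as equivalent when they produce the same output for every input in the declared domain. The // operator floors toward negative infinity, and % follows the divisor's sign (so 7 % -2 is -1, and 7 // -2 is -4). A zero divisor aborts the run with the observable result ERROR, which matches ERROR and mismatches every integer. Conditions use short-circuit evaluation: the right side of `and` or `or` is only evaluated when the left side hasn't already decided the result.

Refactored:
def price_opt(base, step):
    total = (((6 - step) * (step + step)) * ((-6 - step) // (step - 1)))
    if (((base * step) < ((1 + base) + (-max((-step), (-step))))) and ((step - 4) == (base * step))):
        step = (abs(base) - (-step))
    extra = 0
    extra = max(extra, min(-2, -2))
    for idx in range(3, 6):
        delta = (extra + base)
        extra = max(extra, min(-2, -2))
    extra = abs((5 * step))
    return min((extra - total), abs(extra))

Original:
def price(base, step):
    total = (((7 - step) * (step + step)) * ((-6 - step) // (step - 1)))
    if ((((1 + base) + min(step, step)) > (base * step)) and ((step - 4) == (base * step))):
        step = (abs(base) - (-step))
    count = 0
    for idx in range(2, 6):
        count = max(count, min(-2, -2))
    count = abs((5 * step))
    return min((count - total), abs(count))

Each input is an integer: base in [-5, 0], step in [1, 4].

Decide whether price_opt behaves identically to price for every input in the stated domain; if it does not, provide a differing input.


Equivalent. The one real change (`7` became `6`) has no effect anywhere in the declared ranges.
An exhaustive pass over the 24 declared inputs shows identical outputs.
As a probe, take base=-2, step=2: price runs total := -160 | ((((1 + base) + min(step, step)) > (base * step)) and ((step - 4) == (base * step))): false | count := 0 | iter idx=2: | count := 0 | iter idx=3: | count := 0 | iter idx=4: | count := 0 | iter idx=5: | count := 0 | count := 10 | result 10; price_opt runs total := -128 | (((base * step) < ((1 + base) + (-max((-step), (-step))))) and ((step - 4) == (base * step))): false | extra := 0 | extra := 0 | iter idx=3: | delta := -2 | extra := 0 | iter idx=4: | delta := -2 | extra := 0 | iter idx=5: | delta := -2 | extra := 0 | extra := 10 | result 10; both end at 10.
verdict: equivalent


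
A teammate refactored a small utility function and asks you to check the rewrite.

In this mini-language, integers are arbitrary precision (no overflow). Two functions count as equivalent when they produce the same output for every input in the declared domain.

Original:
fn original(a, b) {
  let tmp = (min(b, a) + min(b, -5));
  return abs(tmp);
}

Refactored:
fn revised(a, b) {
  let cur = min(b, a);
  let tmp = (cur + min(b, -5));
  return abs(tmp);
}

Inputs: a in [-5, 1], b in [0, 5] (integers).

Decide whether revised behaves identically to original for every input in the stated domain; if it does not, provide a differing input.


Changes here: statement counts differ, plus local variable names differ; the full 42-point sweep finds no disagreement.
verdict: equivalent


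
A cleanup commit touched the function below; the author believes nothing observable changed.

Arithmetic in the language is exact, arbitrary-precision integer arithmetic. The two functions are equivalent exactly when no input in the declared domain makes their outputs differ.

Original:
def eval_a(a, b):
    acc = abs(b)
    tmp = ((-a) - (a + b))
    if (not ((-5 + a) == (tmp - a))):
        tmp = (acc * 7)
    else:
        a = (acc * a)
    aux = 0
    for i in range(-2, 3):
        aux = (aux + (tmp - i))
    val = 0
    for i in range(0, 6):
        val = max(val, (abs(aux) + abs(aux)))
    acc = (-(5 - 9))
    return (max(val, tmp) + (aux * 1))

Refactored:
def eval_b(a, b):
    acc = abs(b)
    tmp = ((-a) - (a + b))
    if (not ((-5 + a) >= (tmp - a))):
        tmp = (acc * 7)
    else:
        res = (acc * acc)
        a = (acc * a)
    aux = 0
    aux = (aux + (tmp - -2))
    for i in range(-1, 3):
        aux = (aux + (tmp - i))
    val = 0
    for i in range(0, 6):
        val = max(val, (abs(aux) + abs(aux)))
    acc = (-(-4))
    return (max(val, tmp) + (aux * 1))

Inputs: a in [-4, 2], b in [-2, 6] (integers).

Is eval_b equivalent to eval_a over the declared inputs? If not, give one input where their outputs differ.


Take a=0, b=6.
eval_a: acc := 6 | tmp := -6 | (not ((-5 + a) == (tmp - a))): true | tmp := 42 | aux := 0 | iter i=-2: | aux := 44 | iter i=-1: | aux := 87 | iter i=0: | aux := 129 | iter i=1: | aux := 170 | iter i=2: | aux := 210 | val := 0 | iter i=0: | val := 420 | iter i=1: | val := 420 | iter i=2: | val := 420 | iter i=3: | val := 420 | iter i=4: | val := 420 | iter i=5: | val := 420 | acc := 4 | result 630
eval_b: acc := 6 | tmp := -6 | (not ((-5 + a) >= (tmp - a))): false | res := 36 | a := 0 | aux := 0 | aux := -4 | iter i=-1: | aux := -9 | iter i=0: | aux := -15 | iter i=1: | aux := -22 | iter i=2: | aux := -30 | val := 0 | iter i=0: | val := 60 | iter i=1: | val := 60 | iter i=2: | val := 60 | iter i=3: | val := 60 | iter i=4: | val := 60 | iter i=5: | val := 60 | acc := 4 | result 30
630 != 30, so the rewrite changes behavior.
verdict: not equivalent; witness: a=0, b=6


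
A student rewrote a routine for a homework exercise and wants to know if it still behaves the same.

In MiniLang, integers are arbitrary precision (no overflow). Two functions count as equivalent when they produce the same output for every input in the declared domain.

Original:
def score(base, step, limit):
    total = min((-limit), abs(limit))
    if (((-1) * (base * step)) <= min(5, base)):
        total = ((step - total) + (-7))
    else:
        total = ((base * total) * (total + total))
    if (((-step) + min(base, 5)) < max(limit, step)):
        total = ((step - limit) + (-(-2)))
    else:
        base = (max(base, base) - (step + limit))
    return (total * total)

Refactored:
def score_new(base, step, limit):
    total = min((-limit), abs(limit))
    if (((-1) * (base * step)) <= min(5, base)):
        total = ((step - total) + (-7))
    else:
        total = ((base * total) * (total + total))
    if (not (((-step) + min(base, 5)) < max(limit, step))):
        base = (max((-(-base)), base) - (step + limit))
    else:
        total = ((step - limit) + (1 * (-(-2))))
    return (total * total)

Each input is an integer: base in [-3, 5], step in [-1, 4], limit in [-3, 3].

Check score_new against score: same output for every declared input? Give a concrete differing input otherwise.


Comparing the listings, the differences include: boolean connective usage differs, and arithmetic usage differs, and constant usage differs.
Tracing base=3, step=0, limit=-3: score: total = 3; (((-1) * (base * step)) <= min(5, base)) -> true; total = -10; (((-step) + min(base, 5)) < max(limit, step)) -> false; base = 6; return 100 | score_new: total = 3; (((-1) * (base * step)) <= min(5, base)) -> true; total = -10; (not (((-step) + min(base, 5)) < max(limit, step))) -> true; base = 6; return 100 — matching result 100.
Checked all 378 inputs in the declared domain: the outputs agree on every one.
verdict: equivalent


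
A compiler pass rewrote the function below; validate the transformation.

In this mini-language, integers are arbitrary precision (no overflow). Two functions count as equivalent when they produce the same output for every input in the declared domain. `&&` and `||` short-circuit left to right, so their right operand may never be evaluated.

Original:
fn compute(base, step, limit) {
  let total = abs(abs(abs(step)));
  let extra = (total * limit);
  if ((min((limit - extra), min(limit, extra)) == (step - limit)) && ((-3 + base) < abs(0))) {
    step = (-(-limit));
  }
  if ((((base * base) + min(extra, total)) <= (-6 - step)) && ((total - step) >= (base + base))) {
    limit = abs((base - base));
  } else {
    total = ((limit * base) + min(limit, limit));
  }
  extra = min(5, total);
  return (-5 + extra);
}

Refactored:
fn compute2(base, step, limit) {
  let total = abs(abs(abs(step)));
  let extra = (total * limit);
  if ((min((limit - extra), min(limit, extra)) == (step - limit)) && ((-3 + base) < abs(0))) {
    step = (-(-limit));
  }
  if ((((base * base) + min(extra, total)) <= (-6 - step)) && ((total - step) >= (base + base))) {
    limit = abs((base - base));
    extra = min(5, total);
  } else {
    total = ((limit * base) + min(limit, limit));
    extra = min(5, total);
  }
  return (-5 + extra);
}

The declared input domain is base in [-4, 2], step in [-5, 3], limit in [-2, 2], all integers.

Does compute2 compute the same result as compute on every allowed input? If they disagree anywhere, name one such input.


The two are interchangeable: statement counts differ, constant usage differs, min/max/abs usage differs, and every declared input agrees.
One worked example (base=0, step=0, limit=-2) — compute: total = 0; extra = 0; ((min((limit - extra), min(limit, extra)) == (step - limit)) && ((-3 + base) < abs(0))) -> false; ((((base * base) + min(extra, total)) <= (-6 - step)) && ((total - step) >= (base + base))) -> false; total = -2; extra = -2; return -7; compute2: total = 0; extra = 0; ((min((limit - extra), min(limit, extra)) == (step - limit)) && ((-3 + base) < abs(0))) -> false; ((((base * base) + min(extra, total)) <= (-6 - step)) && ((total - step) >= (base + base))) -> false; total = -2; extra = -2; return -7; agreement on -7.
Checked all 315 inputs in the declared domain: the outputs agree on every one.
verdict: equivalent


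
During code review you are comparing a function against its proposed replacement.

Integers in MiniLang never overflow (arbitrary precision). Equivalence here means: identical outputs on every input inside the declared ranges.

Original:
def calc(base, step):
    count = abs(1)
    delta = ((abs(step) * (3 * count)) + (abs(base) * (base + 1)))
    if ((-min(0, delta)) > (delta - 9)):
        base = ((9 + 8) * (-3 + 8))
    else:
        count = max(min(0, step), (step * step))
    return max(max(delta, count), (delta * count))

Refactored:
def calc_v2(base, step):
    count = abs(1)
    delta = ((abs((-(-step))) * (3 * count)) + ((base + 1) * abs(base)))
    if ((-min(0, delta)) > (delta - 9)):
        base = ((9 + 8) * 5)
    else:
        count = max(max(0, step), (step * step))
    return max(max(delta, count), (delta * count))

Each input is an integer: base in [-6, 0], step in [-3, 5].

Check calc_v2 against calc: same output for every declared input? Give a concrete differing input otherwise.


Although `min(0, step)` became `max(0, step)`, no input in the stated domain can expose it.
Spot check at base=-6, step=5 — calc: count := 1 | delta := -15 | ((-min(0, delta)) > (delta - 9)): true | base := 85 | result 1. calc_v2: count := 1 | delta := -15 | ((-min(0, delta)) > (delta - 9)): true | base := 85 | result 1. Both give 1.
Across all 63 domain points the two functions coincide.
verdict: equivalent


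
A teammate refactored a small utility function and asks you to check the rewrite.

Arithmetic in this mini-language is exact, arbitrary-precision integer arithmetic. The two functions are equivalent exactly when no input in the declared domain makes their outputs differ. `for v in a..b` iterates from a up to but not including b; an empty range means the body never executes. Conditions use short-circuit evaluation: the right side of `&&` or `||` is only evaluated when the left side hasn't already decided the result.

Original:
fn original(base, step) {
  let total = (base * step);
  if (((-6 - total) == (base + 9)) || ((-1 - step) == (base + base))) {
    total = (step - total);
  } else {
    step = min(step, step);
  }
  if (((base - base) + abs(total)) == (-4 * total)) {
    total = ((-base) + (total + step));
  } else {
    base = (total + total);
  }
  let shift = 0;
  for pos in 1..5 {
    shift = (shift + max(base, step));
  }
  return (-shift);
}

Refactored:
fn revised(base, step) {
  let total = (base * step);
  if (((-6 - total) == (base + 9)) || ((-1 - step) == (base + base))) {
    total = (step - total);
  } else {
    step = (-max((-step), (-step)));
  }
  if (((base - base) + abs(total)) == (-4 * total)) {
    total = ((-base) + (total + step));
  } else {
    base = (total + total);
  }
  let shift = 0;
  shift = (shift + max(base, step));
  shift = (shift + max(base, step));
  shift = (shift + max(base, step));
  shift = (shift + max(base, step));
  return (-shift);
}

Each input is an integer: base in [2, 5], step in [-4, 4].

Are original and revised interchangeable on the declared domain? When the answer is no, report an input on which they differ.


This is a faithful refactor — arithmetic usage differs; and min/max/abs usage differs; and statement counts differ; and loop structure differs; and local variable names differ, but the computed results match everywhere.
Spot check at base=4, step=-3 — original: total=-12, then (((-6 - total) == (base + 9)) || ((-1 - step) == (base + base))) is false, then step=-3, then (((base - base) + abs(total)) == (-4 * total)) is false, then base=-24, then shift=0, then (pos=1), then shift=-3, then (pos=2), then shift=-6, then (pos=3), then shift=-9, then (pos=4), then shift=-12, then returns 12. revised: total=-12, then (((-6 - total) == (base + 9)) || ((-1 - step) == (base + base))) is false, then step=-3, then (((base - base) + abs(total)) == (-4 * total)) is false, then base=-24, then shift=0, then shift=-3, then shift=-6, then shift=-9, then shift=-12, then returns 12. Both give 12.
Every one of the 36 inputs gives matching results.
verdict: equivalent


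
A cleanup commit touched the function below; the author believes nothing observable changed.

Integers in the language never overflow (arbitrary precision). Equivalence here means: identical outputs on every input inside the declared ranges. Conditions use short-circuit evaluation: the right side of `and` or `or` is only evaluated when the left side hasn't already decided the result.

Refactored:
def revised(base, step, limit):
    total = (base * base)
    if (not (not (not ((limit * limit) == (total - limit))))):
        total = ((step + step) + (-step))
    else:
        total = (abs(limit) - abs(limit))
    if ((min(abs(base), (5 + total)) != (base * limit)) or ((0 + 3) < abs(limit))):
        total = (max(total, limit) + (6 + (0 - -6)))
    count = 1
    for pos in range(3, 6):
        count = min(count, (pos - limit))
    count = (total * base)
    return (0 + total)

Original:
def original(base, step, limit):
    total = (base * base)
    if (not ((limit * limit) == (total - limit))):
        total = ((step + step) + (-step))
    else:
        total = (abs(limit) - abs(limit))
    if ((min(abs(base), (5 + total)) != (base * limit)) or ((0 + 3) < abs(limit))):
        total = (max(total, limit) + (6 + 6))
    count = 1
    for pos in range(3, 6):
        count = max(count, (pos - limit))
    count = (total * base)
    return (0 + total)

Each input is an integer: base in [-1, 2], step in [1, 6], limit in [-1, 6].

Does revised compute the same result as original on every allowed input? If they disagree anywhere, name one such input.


The one real change (`max(count, (pos - limit))` became `min(count, (pos - limit))`) has no effect anywhere in the declared ranges.
Spot check at base=0, step=4, limit=1 — original: total becomes 0; next (not ((limit * limit) == (total - limit))) evaluates to true; next total becomes 4; next ((min(abs(base), (5 + total)) != (base * limit)) or ((0 + 3) < abs(limit))) evaluates to false; next count becomes 1; next at pos=3:; next count becomes 2; next at pos=4:; next count becomes 3; next at pos=5:; next count becomes 4; next count becomes 0; next final value 4. revised: total becomes 0; next (not (not (not ((limit * limit) == (total - limit))))) evaluates to true; next total becomes 4; next ((min(abs(base), (5 + total)) != (base * limit)) or ((0 + 3) < abs(limit))) evaluates to false; next count becomes 1; next at pos=3:; next count becomes 1; next at pos=4:; next count becomes 1; next at pos=5:; next count becomes 1; next count becomes 0; next final value 4. Both give 4.
Across all 192 domain points the two functions coincide.
verdict: equivalent


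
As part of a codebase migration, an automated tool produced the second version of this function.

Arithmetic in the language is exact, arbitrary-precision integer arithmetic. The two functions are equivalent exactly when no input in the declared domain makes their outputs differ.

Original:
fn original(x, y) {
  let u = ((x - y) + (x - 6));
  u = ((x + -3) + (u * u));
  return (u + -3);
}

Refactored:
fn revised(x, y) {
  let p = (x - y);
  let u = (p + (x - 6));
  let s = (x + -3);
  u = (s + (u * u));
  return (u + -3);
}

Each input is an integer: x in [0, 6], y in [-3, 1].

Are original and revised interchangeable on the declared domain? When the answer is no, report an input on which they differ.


Equivalent — the differences include local variable names differ; statement counts differ, yet no declared input distinguishes the two.
One worked example (x=1, y=0) — original: u = -4; u = 14; return 11; revised: p = 1; u = -4; s = -2; u = 14; return 11; agreement on 11.
Checked all 35 inputs in the declared domain: the outputs agree on every one.
verdict: equivalent


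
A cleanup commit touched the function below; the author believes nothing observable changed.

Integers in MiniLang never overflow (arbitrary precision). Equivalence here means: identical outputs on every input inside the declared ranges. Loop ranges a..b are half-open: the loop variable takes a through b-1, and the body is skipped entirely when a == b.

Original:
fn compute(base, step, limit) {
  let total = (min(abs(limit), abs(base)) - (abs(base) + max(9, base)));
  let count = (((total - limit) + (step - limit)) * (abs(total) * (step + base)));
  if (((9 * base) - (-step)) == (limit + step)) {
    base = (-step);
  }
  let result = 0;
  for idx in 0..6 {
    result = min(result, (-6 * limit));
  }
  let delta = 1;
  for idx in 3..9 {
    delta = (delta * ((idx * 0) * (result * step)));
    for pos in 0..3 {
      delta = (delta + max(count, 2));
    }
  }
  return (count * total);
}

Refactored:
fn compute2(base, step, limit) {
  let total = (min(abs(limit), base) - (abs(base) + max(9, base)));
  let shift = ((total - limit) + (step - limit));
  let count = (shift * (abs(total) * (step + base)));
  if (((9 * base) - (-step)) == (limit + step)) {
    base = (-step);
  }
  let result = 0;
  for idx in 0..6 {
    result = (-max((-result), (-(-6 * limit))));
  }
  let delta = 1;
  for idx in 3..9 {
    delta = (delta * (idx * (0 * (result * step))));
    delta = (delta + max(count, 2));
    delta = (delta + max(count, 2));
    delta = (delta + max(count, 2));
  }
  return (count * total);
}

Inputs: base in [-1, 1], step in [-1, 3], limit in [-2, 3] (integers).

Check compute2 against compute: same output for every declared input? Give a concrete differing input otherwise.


These are not equivalent — on base=-1, step=-1, limit=-2 the outputs split (-972 vs -1936).
compute: total = -9; count = 108; (((9 * base) - (-step)) == (limit + step)) -> false; result = 0; [idx=0]; result = 0; [idx=1]; result = 0; [idx=2]; result = 0; [idx=3]; result = 0; [idx=4]; result = 0; [idx=5]; result = 0; delta = 1; [idx=3]; delta = 0; [pos=0]; delta = 108; [pos=1]; delta = 216; [pos=2]; delta = 324; [idx=4]; delta = 0; [pos=0]; delta = 108; [pos=1]; delta = 216; [pos=2]; delta = 324; [idx=5]; delta = 0; [pos=0]; delta = 108; [pos=1]; delta = 216; [pos=2]; delta = 324; [idx=6]; delta = 0; [pos=0]; delta = 108; [pos=1]; delta = 216; [pos=2]; delta = 324; [idx=7]; delta = 0; [pos=0]; delta = 108; [pos=1]; delta = 216; [pos=2]; delta = 324; [idx=8]; delta = 0; [pos=0]; delta = 108; [pos=1]; delta = 216; [pos=2]; delta = 324; return -972
compute2: total = -11; shift = -8; count = 176; (((9 * base) - (-step)) == (limit + step)) -> false; result = 0; [idx=0]; result = 0; [idx=1]; result = 0; [idx=2]; result = 0; [idx=3]; result = 0; [idx=4]; result = 0; [idx=5]; result = 0; delta = 1; [idx=3]; delta = 0; delta = 176; delta = 352; delta = 528; [idx=4]; delta = 0; delta = 176; delta = 352; delta = 528; [idx=5]; delta = 0; delta = 176; delta = 352; delta = 528; [idx=6]; delta = 0; delta = 176; delta = 352; delta = 528; [idx=7]; delta = 0; delta = 176; delta = 352; delta = 528; [idx=8]; delta = 0; delta = 176; delta = 352; delta = 528; return -1936
verdict: not equivalent; witness: base=-1, step=-1, limit=-2


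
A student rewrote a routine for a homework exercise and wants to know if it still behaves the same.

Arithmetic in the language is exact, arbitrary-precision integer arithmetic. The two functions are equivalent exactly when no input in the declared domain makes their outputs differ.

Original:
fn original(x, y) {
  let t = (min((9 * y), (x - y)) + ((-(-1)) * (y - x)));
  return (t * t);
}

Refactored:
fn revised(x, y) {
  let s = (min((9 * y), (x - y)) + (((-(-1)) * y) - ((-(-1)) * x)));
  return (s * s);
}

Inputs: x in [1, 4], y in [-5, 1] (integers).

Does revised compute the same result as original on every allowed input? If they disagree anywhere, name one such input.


Equivalent — the differences include local variable names differ; and constant usage differs; and arithmetic usage differs, yet no declared input distinguishes the two.
As a probe, take x=1, y=-3: original runs t becomes -31; next final value 961; revised runs s becomes -31; next final value 961; both end at 961.
An exhaustive pass over the 28 declared inputs shows identical outputs.
verdict: equivalent


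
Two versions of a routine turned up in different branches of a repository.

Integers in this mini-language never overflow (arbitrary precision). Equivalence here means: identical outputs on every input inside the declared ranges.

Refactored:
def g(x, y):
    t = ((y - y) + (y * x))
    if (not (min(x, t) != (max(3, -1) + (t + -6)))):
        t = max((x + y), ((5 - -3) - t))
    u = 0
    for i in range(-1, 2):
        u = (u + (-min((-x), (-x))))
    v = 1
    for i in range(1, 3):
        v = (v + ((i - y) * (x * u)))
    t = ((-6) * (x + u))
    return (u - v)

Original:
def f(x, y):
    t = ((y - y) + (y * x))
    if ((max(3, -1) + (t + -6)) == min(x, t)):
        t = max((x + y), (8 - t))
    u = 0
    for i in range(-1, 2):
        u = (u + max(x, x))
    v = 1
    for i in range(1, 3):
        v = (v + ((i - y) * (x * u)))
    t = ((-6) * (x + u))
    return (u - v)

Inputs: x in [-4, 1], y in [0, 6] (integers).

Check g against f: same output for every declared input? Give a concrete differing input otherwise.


Comparing the listings, the differences include: boolean connective usage differs; also comparison usage differs; also constant usage differs; also min/max/abs usage differs; also arithmetic usage differs.
Spot check at x=-2, y=2 — f: t=-4, then ((max(3, -1) + (t + -6)) == min(x, t)) is false, then u=0, then (i=-1), then u=-2, then (i=0), then u=-4, then (i=1), then u=-6, then v=1, then (i=1), then v=-11, then (i=2), then v=-11, then t=48, then returns 5. g: t=-4, then (not (min(x, t) != (max(3, -1) + (t + -6)))) is false, then u=0, then (i=-1), then u=-2, then (i=0), then u=-4, then (i=1), then u=-6, then v=1, then (i=1), then v=-11, then (i=2), then v=-11, then t=48, then returns 5. Both give 5.
Across all 42 domain points the two functions coincide.
verdict: equivalent


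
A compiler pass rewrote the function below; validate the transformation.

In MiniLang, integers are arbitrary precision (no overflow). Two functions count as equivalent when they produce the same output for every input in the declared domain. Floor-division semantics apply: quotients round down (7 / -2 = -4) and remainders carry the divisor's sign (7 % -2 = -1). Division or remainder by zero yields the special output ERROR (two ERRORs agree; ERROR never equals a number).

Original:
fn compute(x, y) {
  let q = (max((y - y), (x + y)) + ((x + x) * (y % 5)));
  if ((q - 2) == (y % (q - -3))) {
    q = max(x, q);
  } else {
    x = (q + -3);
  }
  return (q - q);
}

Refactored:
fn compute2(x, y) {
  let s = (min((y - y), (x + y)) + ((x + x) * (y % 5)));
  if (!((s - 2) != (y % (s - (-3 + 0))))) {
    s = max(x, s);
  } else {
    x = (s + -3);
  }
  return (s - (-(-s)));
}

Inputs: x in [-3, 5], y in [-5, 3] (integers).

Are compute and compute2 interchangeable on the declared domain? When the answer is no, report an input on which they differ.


These are not equivalent — on x=-3, y=0 the outputs split (0 vs ERROR).
compute: q becomes 0; next ((q - 2) == (y % (q - -3))) evaluates to false; next x becomes -3; next final value 0
compute2: s becomes -3; next hits division by zero so the output is ERROR
verdict: not equivalent; witness: x=-3, y=0


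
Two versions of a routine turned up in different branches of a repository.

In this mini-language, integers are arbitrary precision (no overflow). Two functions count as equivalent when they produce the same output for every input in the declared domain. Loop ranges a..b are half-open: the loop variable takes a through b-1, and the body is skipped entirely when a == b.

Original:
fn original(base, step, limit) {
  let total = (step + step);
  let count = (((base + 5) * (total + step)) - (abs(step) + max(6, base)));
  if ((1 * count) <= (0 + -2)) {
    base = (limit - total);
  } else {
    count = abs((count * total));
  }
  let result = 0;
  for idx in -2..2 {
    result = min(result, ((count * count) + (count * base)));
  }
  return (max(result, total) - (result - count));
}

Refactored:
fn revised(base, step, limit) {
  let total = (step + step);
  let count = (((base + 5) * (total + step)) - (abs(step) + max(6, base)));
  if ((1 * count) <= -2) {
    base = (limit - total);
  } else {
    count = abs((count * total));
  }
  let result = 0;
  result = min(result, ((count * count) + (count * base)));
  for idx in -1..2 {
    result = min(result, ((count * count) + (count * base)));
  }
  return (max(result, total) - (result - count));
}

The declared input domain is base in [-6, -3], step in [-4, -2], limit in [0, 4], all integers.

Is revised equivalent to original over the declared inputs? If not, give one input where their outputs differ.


Although statement counts differ, and constant usage differs, and min/max/abs usage differs, and arithmetic usage differs, and loop structure differs, 60/60 inputs agree.
verdict: equivalent


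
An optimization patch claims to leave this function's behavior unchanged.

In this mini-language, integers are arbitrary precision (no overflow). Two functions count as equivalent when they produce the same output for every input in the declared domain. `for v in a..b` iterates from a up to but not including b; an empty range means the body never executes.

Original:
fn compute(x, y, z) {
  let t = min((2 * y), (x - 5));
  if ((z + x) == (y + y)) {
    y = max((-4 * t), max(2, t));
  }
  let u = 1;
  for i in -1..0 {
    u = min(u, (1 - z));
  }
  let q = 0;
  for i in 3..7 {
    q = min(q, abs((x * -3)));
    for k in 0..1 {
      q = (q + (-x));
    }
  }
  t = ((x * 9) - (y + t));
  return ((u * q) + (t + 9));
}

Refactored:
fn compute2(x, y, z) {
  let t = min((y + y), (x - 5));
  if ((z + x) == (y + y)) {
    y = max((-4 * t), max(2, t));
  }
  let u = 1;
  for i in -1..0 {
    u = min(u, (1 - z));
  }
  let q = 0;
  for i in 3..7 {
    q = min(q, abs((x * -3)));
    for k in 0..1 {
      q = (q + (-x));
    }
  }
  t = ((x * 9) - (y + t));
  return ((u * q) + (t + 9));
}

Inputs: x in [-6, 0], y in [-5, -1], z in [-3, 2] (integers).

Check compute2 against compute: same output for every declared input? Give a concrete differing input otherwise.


Although constant usage differs, and arithmetic usage differs, 210/210 inputs agree.
verdict: equivalent


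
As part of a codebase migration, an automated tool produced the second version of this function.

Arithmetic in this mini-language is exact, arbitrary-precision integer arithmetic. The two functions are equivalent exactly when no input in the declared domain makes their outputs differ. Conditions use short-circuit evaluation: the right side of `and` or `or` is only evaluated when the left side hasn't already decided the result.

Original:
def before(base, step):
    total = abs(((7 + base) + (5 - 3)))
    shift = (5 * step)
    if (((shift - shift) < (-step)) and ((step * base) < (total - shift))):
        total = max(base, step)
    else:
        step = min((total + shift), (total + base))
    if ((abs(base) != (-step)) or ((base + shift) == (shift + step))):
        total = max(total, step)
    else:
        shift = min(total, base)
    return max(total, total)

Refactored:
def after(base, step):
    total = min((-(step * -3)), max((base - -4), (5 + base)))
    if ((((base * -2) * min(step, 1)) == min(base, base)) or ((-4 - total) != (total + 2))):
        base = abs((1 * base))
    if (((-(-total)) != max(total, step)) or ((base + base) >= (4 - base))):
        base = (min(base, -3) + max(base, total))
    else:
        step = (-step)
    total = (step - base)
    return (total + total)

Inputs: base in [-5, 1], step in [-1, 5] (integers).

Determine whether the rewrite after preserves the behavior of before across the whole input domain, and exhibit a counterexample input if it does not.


At base=-5, step=-1: before gives -1, after gives 14.
verdict: not equivalent; witness: base=-5, step=-1


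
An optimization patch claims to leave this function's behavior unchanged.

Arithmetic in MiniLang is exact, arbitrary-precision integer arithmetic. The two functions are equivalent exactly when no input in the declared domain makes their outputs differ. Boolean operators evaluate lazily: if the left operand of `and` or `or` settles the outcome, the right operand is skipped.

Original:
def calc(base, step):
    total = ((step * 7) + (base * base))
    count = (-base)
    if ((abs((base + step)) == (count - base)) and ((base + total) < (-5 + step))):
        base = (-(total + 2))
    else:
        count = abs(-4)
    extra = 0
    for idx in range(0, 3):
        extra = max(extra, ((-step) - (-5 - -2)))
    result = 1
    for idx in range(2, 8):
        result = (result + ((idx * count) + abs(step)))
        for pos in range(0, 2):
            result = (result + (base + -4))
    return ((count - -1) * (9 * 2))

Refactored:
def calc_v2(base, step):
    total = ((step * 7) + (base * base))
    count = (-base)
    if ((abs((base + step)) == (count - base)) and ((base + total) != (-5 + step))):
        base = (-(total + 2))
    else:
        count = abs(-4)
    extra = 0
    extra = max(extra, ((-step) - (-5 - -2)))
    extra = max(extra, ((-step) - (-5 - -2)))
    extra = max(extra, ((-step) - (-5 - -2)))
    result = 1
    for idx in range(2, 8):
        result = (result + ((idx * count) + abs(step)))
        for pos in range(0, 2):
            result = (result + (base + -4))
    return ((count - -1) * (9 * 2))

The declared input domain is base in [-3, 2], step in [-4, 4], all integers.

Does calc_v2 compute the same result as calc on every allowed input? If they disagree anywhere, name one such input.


Take base=-1, step=3.
calc: total := 22 | count := 1 | ((abs((base + step)) == (count - base)) and ((base + total) < (-5 + step))): false | count := 4 | extra := 0 | iter idx=0: | extra := 0 | iter idx=1: | extra := 0 | iter idx=2: | extra := 0 | result := 1 | iter idx=2: | result := 12 | iter pos=0: | result := 7 | iter pos=1: | result := 2 | iter idx=3: | result := 17 | iter pos=0: | result := 12 | iter pos=1: | result := 7 | iter idx=4: | result := 26 | iter pos=0: | result := 21 | iter pos=1: | result := 16 | iter idx=5: | result := 39 | iter pos=0: | result := 34 | iter pos=1: | result := 29 | iter idx=6: | result := 56 | iter pos=0: | result := 51 | iter pos=1: | result := 46 | iter idx=7: | result := 77 | iter pos=0: | result := 72 | iter pos=1: | result := 67 | result 90
calc_v2: total := 22 | count := 1 | ((abs((base + step)) == (count - base)) and ((base + total) != (-5 + step))): true | base := -24 | extra := 0 | extra := 0 | extra := 0 | extra := 0 | result := 1 | iter idx=2: | result := 6 | iter pos=0: | result := -22 | iter pos=1: | result := -50 | iter idx=3: | result := -44 | iter pos=0: | result := -72 | iter pos=1: | result := -100 | iter idx=4: | result := -93 | iter pos=0: | result := -121 | iter pos=1: | result := -149 | iter idx=5: | result := -141 | iter pos=0: | result := -169 | iter pos=1: | result := -197 | iter idx=6: | result := -188 | iter pos=0: | result := -216 | iter pos=1: | result := -244 | iter idx=7: | result := -234 | iter pos=0: | result := -262 | iter pos=1: | result := -290 | result 36
90 vs 36 — the two versions disagree here.
verdict: not equivalent; witness: base=-1, step=3
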